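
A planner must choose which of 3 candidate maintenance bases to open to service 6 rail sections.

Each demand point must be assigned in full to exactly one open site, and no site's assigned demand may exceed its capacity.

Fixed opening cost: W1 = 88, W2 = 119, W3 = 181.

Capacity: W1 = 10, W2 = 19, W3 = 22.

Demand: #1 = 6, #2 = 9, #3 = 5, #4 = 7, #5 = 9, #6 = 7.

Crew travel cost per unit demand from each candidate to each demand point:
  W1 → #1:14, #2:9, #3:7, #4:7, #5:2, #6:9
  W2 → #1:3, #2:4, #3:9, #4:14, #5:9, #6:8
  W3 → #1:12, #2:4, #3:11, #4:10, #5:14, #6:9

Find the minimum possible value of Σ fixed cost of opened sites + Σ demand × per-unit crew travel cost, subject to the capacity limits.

631

Open {W1, W2, W3}; cheapest assignment that respects the capacities:
  W1 (cap 10, load 9): #5 — cost 9×2 = 18
  W2 (cap 19, load 18): #1, #3, #6 — cost 6×3 + 5×9 + 7×8 = 119
  W3 (cap 22, load 16): #2, #4 — cost 9×4 + 7×10 = 106
  Shipping 243, fixed 388 → total 631.
  Any other capacity-feasible assignment to {W1, W2, W3} ships for at least 243.
Total demand is 43 and no other set of sites has combined capacity ≥ 43, so {W1, W2, W3} is the only feasible choice of open sites. Minimum: 631.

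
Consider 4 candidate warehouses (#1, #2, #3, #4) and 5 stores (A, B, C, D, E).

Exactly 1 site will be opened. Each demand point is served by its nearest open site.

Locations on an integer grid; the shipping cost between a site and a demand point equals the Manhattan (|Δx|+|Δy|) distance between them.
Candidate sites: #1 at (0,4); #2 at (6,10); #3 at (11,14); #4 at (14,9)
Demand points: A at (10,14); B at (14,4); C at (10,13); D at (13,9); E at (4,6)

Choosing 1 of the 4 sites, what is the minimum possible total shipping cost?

36

Open {#4}.
  A→#4 9, B→#4 5, C→#4 8, D→#4 1, E→#4 13  ⇒ total 36.
Compare {#3}: total 38.
Compare {#2}: total 43.
No size-1 selection does better; minimum is 36.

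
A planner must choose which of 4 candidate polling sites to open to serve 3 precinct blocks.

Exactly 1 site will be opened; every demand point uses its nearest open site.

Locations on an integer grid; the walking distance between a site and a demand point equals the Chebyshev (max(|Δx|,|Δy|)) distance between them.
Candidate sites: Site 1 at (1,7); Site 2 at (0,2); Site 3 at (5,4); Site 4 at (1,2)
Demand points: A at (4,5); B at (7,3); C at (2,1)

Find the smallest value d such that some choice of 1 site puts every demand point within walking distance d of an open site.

3

Open {Site 3}.
  Farthest demand point is C at walking distance 3 (to Site 3); all others are ≤ 3.
With {Site 1} the worst case is 6.
With {Site 4} the worst case is 6.
No size-1 selection achieves below 3.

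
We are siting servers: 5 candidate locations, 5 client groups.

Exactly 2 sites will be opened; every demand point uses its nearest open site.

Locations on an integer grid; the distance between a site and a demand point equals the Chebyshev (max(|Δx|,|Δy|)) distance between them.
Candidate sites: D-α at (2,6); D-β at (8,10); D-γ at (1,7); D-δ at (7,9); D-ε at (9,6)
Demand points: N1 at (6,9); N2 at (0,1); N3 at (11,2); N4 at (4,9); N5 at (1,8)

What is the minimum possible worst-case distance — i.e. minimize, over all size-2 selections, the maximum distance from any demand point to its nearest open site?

Open {D-α, D-ε}.
  Farthest demand point is N2 at distance 5 (to D-α); all others are ≤ 5.
With {D-γ, D-ε} the worst case is 6.
With {D-α, D-δ} the worst case is 7.
No size-2 selection achieves below 5.

5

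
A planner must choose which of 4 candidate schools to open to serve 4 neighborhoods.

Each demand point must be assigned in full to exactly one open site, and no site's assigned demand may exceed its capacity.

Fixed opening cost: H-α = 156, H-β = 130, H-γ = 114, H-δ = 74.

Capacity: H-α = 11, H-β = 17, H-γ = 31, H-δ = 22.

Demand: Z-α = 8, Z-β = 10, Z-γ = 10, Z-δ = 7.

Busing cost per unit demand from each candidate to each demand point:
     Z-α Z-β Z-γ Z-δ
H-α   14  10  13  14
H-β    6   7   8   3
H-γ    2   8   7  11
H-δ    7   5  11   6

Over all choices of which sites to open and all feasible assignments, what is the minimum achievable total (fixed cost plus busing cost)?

Open {H-γ, H-δ}; cheapest assignment that respects the capacities:
  H-γ (cap 31, load 18): Z-α, Z-γ — cost 8×2 + 10×7 = 86
  H-δ (cap 22, load 17): Z-β, Z-δ — cost 10×5 + 7×6 = 92
  Shipping 178, fixed 188 → total 366.
  Any other capacity-feasible assignment to {H-γ, H-δ} ships for at least 178.
Compare {H-β, H-δ}: its best feasible assignment gives total 411.
Compare {H-β, H-γ}: its best feasible assignment gives total 421.
Every other set of open sites that can feasibly serve all demand totals ≥ 411 even under its best assignment. Minimum: 366.

366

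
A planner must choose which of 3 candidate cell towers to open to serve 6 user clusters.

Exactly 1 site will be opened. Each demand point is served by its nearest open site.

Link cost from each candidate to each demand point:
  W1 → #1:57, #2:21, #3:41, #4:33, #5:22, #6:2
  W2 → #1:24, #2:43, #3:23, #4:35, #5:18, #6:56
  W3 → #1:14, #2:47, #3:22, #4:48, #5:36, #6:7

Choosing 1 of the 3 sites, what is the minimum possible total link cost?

Open {W3}.
  #1→W3 14, #2→W3 47, #3→W3 22, #4→W3 48, #5→W3 36, #6→W3 7  ⇒ total 174.
Compare {W1}: total 176.
Compare {W2}: total 199.

174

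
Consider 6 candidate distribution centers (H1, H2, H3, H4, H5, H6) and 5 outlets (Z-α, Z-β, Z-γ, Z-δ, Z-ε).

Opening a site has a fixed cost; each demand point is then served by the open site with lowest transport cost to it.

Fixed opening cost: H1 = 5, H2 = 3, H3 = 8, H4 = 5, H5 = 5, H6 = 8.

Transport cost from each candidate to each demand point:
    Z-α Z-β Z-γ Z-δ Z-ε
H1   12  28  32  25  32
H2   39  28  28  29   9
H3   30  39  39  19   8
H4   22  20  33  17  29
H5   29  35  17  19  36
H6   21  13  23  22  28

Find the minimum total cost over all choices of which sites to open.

91

Open {H1, H2, H5, H6}: assign each demand point to its cheapest open site.
  Z-α→H1 12, Z-β→H6 13, Z-γ→H5 17, Z-δ→H5 19, Z-ε→H2 9
  transport cost 70, fixed 21 → total 91.
Compare {H1, H2, H4, H5}: transport cost 75 + fixed 18 = 93.
Compare {H1, H2, H4, H5, H6}: transport cost 68 + fixed 26 = 94.
Compare {H1, H2, H6}: transport cost 79 + fixed 16 = 95.
All other subsets cost ≥ 93. Minimum total cost: 91.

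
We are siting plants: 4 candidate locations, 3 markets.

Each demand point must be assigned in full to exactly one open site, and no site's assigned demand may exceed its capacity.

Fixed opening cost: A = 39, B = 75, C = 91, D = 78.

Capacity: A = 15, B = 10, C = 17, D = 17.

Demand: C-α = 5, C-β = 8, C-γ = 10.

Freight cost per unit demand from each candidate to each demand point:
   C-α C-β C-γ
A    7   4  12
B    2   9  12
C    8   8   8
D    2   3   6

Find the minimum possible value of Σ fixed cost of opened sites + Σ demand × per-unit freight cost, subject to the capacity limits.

219

Open {A, D}; cheapest assignment that respects the capacities:
  A (cap 15, load 8): C-β — cost 8×4 = 32
  D (cap 17, load 15): C-α, C-γ — cost 5×2 + 10×6 = 70
  Shipping 102, fixed 117 → total 219.
  Any other capacity-feasible assignment to {A, D} ships for at least 102.
Compare {A, C}: its best feasible assignment gives total 277.
Compare {C, D}: its best feasible assignment gives total 283.
Every other set of open sites that can feasibly serve all demand totals ≥ 277 even under its best assignment. Minimum: 219.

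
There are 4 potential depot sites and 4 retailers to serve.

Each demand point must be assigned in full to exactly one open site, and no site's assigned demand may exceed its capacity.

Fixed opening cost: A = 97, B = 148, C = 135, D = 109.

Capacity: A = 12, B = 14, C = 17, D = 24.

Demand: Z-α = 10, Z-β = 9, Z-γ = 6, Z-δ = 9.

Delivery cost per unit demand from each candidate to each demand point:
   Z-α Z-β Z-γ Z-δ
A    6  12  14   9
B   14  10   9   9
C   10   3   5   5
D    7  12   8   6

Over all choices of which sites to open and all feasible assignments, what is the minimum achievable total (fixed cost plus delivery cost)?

425

Open {C, D}; cheapest assignment that respects the capacities:
  C (cap 17, load 15): Z-β, Z-γ — cost 9×3 + 6×5 = 57
  D (cap 24, load 19): Z-α, Z-δ — cost 10×7 + 9×6 = 124
  Shipping 181, fixed 244 → total 425.
  Any other capacity-feasible assignment to {C, D} ships for at least 181.
Compare {A, D}: its best feasible assignment gives total 476.
Compare {A, C, D}: its best feasible assignment gives total 512.
Every other set of open sites that can feasibly serve all demand totals ≥ 476 even under its best assignment. Minimum: 425.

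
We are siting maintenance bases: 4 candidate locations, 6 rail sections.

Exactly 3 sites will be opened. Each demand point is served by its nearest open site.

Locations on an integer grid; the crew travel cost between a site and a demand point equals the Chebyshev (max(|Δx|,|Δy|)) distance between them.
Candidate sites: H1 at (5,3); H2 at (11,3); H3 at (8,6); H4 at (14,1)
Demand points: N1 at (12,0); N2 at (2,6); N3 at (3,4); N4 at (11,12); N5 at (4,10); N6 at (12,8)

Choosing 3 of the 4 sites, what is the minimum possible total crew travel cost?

21

Open {H1, H3, H4}.
  N1→H4 2, N2→H1 3, N3→H1 2, N4→H3 6, N5→H3 4, N6→H3 4  ⇒ total 21.
Compare {H1, H2, H3}: total 22.
Compare {H2, H3, H4}: total 27.
No size-3 selection does better; minimum is 21.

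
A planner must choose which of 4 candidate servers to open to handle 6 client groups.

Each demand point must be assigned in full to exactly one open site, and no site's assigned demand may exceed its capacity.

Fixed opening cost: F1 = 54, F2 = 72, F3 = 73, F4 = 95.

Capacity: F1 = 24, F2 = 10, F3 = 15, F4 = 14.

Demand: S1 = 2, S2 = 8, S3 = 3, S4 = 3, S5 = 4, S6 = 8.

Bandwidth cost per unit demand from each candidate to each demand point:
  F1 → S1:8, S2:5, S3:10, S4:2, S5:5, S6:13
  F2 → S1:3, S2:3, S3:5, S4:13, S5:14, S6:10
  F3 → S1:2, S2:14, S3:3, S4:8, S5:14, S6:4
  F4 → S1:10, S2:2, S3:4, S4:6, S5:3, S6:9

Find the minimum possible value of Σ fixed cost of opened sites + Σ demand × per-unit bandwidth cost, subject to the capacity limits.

238

Open {F1, F3}; cheapest assignment that respects the capacities:
  F1 (cap 24, load 15): S2, S4, S5 — cost 8×5 + 3×2 + 4×5 = 66
  F3 (cap 15, load 13): S1, S3, S6 — cost 2×2 + 3×3 + 8×4 = 45
  Shipping 111, fixed 127 → total 238.
  Any other capacity-feasible assignment to {F1, F3} ships for at least 111.
Compare {F3, F4}: its best feasible assignment gives total 281.
Compare {F1, F2, F3}: its best feasible assignment gives total 294.
Every other set of open sites that can feasibly serve all demand totals ≥ 281 even under its best assignment. Minimum: 238.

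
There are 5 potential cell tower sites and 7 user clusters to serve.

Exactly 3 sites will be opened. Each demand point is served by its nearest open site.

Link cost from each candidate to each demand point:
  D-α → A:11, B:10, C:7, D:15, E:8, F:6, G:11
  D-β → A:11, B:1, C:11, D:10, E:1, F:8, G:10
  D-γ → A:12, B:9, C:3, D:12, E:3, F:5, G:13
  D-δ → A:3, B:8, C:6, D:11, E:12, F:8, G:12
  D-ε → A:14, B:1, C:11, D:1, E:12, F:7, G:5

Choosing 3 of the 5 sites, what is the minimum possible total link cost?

Open {D-γ, D-δ, D-ε}.
  A→D-δ 3, B→D-ε 1, C→D-γ 3, D→D-ε 1, E→D-γ 3, F→D-γ 5, G→D-ε 5  ⇒ total 21.
Compare {D-β, D-δ, D-ε}: total 24.
Compare {D-β, D-γ, D-ε}: total 27.
No size-3 selection does better; minimum is 21.

21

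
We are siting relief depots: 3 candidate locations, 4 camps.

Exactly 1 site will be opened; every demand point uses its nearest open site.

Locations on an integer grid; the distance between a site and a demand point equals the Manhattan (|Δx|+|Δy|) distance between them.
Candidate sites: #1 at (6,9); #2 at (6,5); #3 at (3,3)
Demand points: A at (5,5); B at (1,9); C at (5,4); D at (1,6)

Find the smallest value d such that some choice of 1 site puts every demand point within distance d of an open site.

Open {#1}.
  Farthest demand point is D at distance 8 (to #1); all others are ≤ 8.
With {#3} the worst case is 8.
With {#2} the worst case is 9.
No size-1 selection achieves below 8.

8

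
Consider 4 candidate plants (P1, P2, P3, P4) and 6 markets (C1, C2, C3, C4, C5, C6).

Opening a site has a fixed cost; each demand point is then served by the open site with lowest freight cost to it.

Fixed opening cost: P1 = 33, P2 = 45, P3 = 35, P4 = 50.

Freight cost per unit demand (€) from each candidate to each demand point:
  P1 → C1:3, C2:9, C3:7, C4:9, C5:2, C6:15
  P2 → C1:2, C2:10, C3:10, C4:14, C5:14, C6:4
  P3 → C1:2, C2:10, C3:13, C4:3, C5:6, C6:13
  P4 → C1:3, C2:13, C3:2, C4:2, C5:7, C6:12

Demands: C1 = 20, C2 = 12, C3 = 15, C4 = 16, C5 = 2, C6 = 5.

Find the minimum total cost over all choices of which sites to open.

351

Open {P2, P4}: assign each demand point to its cheapest open site.
  C1→P2 20×2=40, C2→P2 12×10=120, C3→P4 15×2=30, C4→P4 16×2=32, C5→P4 2×7=14, C6→P2 5×4=20
  freight cost 256, fixed 95 → total 351.
Compare {P1, P2, P4}: freight cost 234 + fixed 128 = 362.
Compare {P1, P4}: freight cost 294 + fixed 83 = 377.
Compare {P3, P4}: freight cost 294 + fixed 85 = 379.
All other subsets cost ≥ 362. Minimum total cost: 351.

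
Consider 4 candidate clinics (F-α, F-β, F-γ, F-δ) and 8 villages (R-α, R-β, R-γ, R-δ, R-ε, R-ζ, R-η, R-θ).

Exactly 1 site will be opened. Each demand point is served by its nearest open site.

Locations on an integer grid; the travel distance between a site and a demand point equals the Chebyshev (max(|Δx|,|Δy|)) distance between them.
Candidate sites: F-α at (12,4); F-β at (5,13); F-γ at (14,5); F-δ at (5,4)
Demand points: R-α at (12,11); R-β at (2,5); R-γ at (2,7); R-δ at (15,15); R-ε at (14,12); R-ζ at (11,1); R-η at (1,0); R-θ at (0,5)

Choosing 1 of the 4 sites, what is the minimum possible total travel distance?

Open {F-δ}.
  R-α→F-δ 7, R-β→F-δ 3, R-γ→F-δ 3, R-δ→F-δ 11, R-ε→F-δ 9, R-ζ→F-δ 6, R-η→F-δ 4, R-θ→F-δ 5  ⇒ total 48.
Compare {F-α}: total 72.
Compare {F-β}: total 73.
No size-1 selection does better; minimum is 48.

48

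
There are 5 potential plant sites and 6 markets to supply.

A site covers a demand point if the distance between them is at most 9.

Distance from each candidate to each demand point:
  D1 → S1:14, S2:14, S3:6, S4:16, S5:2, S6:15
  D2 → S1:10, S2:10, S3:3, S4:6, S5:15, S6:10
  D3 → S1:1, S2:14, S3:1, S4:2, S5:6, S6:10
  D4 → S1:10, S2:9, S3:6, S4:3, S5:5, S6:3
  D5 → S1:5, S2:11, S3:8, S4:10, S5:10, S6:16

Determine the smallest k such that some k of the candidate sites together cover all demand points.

Coverage sets (demand points within 9 of each site):
  D1: {S3, S5}
  D2: {S3, S4}
  D3: {S1, S3, S4, S5}
  D4: {S2, S3, S4, S5, S6}
  D5: {S1, S3}
No single site covers all 6 demand points.
But {D3, D4} covers everything, so the minimum is 2.

2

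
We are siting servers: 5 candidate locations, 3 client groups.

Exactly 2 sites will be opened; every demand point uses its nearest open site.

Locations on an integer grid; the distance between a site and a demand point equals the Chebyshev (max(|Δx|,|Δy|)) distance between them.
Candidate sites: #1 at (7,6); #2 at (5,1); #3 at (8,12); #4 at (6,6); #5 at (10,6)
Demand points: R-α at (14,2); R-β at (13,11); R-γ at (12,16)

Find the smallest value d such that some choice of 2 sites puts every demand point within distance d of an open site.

5

Open {#3, #5}.
  Farthest demand point is R-β at distance 5 (to #3); all others are ≤ 5.
With {#1, #3} the worst case is 7.
With {#3, #4} the worst case is 8.
No size-2 selection achieves below 5.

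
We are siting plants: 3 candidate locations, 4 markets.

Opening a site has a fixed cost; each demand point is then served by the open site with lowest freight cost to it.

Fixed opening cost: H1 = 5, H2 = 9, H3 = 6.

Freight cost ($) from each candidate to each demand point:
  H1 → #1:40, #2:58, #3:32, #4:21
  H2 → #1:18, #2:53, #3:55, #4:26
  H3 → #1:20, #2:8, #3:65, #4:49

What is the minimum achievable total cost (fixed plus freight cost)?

92

Open {H1, H3}: assign each demand point to its cheapest open site.
  #1→H3 20, #2→H3 8, #3→H1 32, #4→H1 21
  freight cost 81, fixed 11 → total 92.
Compare {H1, H2, H3}: freight cost 79 + fixed 20 = 99.
Compare {H2, H3}: freight cost 107 + fixed 15 = 122.
Compare {H1, H2}: freight cost 124 + fixed 14 = 138.
All other subsets cost ≥ 99. Minimum total cost: 92.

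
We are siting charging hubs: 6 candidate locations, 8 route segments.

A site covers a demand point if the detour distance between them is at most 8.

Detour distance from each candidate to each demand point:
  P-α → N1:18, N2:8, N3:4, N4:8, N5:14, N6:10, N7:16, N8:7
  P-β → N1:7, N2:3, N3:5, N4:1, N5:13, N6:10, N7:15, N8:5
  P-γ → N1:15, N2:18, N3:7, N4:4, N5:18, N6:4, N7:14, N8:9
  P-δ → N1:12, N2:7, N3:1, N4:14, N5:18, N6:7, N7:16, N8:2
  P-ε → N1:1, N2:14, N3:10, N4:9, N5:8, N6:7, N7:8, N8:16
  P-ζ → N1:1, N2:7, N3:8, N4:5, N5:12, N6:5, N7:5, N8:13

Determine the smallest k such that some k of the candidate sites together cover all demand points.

Coverage sets (demand points within 8 of each site):
  P-α: {N2, N3, N4, N8}
  P-β: {N1, N2, N3, N4, N8}
  P-γ: {N3, N4, N6}
  P-δ: {N2, N3, N6, N8}
  P-ε: {N1, N5, N6, N7}
  P-ζ: {N1, N2, N3, N4, N6, N7}
No single site covers all 8 demand points.
But {P-α, P-ε} covers everything, so the minimum is 2.

2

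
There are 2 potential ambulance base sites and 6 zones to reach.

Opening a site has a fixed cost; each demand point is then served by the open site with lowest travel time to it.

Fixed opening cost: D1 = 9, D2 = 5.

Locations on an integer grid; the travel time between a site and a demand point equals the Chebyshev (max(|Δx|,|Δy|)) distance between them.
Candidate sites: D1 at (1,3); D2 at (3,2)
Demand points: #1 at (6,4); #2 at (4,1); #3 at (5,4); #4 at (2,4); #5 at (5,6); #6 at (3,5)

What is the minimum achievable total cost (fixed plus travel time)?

Open {D2}: assign each demand point to its cheapest open site.
  #1→D2 3, #2→D2 1, #3→D2 2, #4→D2 2, #5→D2 4, #6→D2 3
  travel time 15, fixed 5 → total 20.
Compare {D1, D2}: travel time 13 + fixed 14 = 27.
Compare {D1}: travel time 19 + fixed 9 = 28.

20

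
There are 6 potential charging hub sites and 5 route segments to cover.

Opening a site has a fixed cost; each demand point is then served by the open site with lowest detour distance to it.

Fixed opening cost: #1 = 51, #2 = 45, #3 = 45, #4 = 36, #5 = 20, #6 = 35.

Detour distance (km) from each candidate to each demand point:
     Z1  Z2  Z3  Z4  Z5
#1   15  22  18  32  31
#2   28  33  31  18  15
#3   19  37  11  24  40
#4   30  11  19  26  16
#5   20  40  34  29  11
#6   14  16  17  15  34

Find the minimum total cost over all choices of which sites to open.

128

Open {#5, #6}: assign each demand point to its cheapest open site.
  Z1→#6 14, Z2→#6 16, Z3→#6 17, Z4→#6 15, Z5→#5 11
  detour distance 73, fixed 55 → total 128.
Compare {#6}: detour distance 96 + fixed 35 = 131.
Compare {#4}: detour distance 102 + fixed 36 = 138.
Compare {#4, #5}: detour distance 87 + fixed 56 = 143.
All other subsets cost ≥ 131. Minimum total cost: 128.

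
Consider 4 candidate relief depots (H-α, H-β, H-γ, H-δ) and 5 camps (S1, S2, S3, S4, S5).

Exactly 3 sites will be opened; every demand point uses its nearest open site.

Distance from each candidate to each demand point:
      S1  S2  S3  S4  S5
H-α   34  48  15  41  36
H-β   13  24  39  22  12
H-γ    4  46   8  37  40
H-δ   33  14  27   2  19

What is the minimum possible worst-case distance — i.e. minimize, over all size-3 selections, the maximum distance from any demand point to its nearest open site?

Open {H-β, H-γ, H-δ}.
  Farthest demand point is S2 at distance 14 (to H-δ); all others are ≤ 14.
With {H-α, H-β, H-δ} the worst case is 15.
With {H-α, H-γ, H-δ} the worst case is 19.
No size-3 selection achieves below 14.

14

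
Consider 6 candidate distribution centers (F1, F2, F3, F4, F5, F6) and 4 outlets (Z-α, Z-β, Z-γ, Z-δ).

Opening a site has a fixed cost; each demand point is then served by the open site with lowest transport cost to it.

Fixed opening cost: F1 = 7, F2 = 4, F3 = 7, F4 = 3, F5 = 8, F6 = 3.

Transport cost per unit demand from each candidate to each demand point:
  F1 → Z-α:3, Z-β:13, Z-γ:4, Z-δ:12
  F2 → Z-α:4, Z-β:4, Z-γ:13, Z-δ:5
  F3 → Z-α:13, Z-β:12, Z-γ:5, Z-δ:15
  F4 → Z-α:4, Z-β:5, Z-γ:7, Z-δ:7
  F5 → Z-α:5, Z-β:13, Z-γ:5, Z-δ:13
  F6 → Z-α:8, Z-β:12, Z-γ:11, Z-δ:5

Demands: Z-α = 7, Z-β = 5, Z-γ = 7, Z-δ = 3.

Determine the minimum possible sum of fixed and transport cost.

95

Open {F1, F2}: assign each demand point to its cheapest open site.
  Z-α→F1 7×3=21, Z-β→F2 5×4=20, Z-γ→F1 7×4=28, Z-δ→F2 3×5=15
  transport cost 84, fixed 11 → total 95.
Compare {F1, F2, F4}: transport cost 84 + fixed 14 = 98.
Compare {F1, F2, F6}: transport cost 84 + fixed 14 = 98.
Compare {F1, F2, F4, F6}: transport cost 84 + fixed 17 = 101.
All other subsets cost ≥ 98. Minimum total cost: 95.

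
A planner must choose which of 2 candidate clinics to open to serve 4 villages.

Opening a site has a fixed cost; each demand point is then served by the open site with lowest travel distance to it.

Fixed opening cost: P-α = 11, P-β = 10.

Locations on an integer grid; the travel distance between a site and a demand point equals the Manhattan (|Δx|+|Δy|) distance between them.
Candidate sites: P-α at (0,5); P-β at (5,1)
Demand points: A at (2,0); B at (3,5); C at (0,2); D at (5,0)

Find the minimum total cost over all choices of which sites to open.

Open {P-β}: assign each demand point to its cheapest open site.
  A→P-β 4, B→P-β 6, C→P-β 6, D→P-β 1
  travel distance 17, fixed 10 → total 27.
Compare {P-α, P-β}: travel distance 11 + fixed 21 = 32.
Compare {P-α}: travel distance 23 + fixed 11 = 34.

27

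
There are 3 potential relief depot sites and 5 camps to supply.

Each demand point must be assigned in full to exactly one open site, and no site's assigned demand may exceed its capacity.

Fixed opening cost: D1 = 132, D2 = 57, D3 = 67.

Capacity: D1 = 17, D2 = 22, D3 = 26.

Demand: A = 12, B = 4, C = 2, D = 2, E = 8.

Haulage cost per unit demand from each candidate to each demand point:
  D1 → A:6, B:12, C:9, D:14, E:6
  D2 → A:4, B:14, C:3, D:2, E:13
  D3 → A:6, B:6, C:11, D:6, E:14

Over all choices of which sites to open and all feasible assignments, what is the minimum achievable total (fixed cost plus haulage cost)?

318

Open {D2, D3}; cheapest assignment that respects the capacities:
  D2 (cap 22, load 22): A, C, E — cost 12×4 + 2×3 + 8×13 = 158
  D3 (cap 26, load 6): B, D — cost 4×6 + 2×6 = 36
  Shipping 194, fixed 124 → total 318.
  Any other capacity-feasible assignment to {D2, D3} ships for at least 194.
Compare {D1, D2}: its best feasible assignment gives total 343.
Compare {D1, D3}: its best feasible assignment gives total 373.
Every other set of open sites that can feasibly serve all demand totals ≥ 343 even under its best assignment. Minimum: 318.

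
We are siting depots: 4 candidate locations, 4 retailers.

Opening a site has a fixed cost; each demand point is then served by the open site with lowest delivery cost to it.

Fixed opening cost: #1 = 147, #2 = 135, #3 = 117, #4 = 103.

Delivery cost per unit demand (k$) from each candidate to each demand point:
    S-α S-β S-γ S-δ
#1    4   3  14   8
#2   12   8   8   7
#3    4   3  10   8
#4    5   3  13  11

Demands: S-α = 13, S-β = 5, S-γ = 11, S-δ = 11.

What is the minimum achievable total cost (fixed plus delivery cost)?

382

Open {#3}: assign each demand point to its cheapest open site.
  S-α→#3 13×4=52, S-β→#3 5×3=15, S-γ→#3 11×10=110, S-δ→#3 11×8=88
  delivery cost 265, fixed 117 → total 382.
Compare {#4}: delivery cost 344 + fixed 103 = 447.
Compare {#1}: delivery cost 309 + fixed 147 = 456.
Compare {#2, #4}: delivery cost 245 + fixed 238 = 483.
All other subsets cost ≥ 447. Minimum total cost: 382.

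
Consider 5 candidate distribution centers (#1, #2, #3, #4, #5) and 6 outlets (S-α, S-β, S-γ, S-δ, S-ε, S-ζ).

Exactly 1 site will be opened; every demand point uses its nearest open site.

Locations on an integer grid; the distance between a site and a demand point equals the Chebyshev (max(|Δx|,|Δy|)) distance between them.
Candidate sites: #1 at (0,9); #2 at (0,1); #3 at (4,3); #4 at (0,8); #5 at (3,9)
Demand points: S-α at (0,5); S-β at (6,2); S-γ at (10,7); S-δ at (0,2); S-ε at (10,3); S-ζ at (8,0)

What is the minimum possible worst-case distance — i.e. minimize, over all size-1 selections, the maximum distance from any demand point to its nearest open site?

Open {#3}.
  Farthest demand point is S-γ at distance 6 (to #3); all others are ≤ 6.
With {#5} the worst case is 9.
With {#1} the worst case is 10.
No size-1 selection achieves below 6.

6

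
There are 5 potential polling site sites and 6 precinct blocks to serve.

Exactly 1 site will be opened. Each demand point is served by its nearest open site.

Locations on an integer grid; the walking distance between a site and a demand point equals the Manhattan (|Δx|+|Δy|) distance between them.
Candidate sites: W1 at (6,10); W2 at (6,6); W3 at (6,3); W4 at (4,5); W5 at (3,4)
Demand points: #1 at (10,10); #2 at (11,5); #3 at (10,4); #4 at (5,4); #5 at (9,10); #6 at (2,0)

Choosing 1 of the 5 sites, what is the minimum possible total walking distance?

Open {W2}.
  #1→W2 8, #2→W2 6, #3→W2 6, #4→W2 3, #5→W2 7, #6→W2 10  ⇒ total 40.
Compare {W3}: total 42.
Compare {W4}: total 44.
No size-1 selection does better; minimum is 40.

40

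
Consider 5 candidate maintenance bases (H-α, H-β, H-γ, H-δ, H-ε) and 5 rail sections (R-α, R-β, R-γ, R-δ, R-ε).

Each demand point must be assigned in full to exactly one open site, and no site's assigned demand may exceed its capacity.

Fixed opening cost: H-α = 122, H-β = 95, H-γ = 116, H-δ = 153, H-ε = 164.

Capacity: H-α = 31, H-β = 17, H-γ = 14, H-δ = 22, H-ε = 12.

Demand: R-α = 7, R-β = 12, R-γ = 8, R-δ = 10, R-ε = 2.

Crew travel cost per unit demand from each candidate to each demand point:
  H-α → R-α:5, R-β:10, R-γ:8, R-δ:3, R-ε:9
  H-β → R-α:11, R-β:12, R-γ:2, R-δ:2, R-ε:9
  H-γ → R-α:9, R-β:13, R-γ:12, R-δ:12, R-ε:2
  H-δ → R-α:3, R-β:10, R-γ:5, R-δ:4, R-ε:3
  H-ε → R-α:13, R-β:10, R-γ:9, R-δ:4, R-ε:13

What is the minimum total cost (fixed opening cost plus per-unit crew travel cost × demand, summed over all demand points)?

436

Open {H-α, H-β}; cheapest assignment that respects the capacities:
  H-α (cap 31, load 31): R-α, R-β, R-δ, R-ε — cost 7×5 + 12×10 + 10×3 + 2×9 = 203
  H-β (cap 17, load 8): R-γ — cost 8×2 = 16
  Shipping 219, fixed 217 → total 436.
  Any other capacity-feasible assignment to {H-α, H-β} ships for at least 219.
Compare {H-α, H-δ}: its best feasible assignment gives total 492.
Compare {H-β, H-δ}: its best feasible assignment gives total 511.
Every other set of open sites that can feasibly serve all demand totals ≥ 492 even under its best assignment. Minimum: 436.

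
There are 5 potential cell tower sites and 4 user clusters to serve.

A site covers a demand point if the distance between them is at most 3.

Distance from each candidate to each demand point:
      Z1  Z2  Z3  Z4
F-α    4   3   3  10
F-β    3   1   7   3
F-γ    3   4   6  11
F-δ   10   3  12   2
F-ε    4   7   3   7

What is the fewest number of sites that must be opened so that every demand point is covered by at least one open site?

2

Coverage sets (demand points within 3 of each site):
  F-α: {Z2, Z3}
  F-β: {Z1, Z2, Z4}
  F-γ: {Z1}
  F-δ: {Z2, Z4}
  F-ε: {Z3}
No single site covers all 4 demand points.
But {F-α, F-β} covers everything, so the minimum is 2.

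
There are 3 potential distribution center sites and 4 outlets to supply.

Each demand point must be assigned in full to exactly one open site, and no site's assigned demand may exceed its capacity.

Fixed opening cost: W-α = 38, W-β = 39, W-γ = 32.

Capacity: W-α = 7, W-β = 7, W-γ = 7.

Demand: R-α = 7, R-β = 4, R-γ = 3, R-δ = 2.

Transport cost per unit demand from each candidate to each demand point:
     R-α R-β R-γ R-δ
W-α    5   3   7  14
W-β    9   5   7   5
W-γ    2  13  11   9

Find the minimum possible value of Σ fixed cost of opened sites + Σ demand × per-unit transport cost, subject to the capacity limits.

166

Open {W-α, W-β, W-γ}; cheapest assignment that respects the capacities:
  W-α (cap 7, load 7): R-β, R-γ — cost 4×3 + 3×7 = 33
  W-β (cap 7, load 2): R-δ — cost 2×5 = 10
  W-γ (cap 7, load 7): R-α — cost 7×2 = 14
  Shipping 57, fixed 109 → total 166.
  Any other capacity-feasible assignment to {W-α, W-β, W-γ} ships for at least 57.
Total demand is 16 and no other set of sites has combined capacity ≥ 16, so {W-α, W-β, W-γ} is the only feasible choice of open sites. Minimum: 166.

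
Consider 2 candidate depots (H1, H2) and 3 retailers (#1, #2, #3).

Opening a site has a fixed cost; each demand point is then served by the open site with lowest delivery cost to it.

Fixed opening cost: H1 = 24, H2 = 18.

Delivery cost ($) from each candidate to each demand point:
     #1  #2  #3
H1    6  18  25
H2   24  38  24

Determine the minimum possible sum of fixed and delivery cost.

Open {H1}: assign each demand point to its cheapest open site.
  #1→H1 6, #2→H1 18, #3→H1 25
  delivery cost 49, fixed 24 → total 73.
Compare {H1, H2}: delivery cost 48 + fixed 42 = 90.
Compare {H2}: delivery cost 86 + fixed 18 = 104.

73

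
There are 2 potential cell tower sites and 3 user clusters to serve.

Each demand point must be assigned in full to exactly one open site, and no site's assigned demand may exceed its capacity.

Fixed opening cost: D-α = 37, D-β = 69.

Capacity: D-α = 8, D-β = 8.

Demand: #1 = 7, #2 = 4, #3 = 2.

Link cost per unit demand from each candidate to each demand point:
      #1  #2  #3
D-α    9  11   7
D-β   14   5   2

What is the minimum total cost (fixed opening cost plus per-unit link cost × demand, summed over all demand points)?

Open {D-α, D-β}; cheapest assignment that respects the capacities:
  D-α (cap 8, load 7): #1 — cost 7×9 = 63
  D-β (cap 8, load 6): #2, #3 — cost 4×5 + 2×2 = 24
  Shipping 87, fixed 106 → total 193.
  Any other capacity-feasible assignment to {D-α, D-β} ships for at least 87.
Total demand is 13 and no other set of sites has combined capacity ≥ 13, so {D-α, D-β} is the only feasible choice of open sites. Minimum: 193.

193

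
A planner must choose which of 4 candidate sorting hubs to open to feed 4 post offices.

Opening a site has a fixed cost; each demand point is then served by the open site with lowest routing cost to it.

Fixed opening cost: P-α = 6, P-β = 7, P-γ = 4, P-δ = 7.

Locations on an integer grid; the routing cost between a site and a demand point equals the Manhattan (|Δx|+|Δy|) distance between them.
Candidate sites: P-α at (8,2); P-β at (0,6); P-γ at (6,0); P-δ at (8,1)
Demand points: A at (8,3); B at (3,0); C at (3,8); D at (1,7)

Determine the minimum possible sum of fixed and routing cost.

Open {P-β, P-γ}: assign each demand point to its cheapest open site.
  A→P-γ 5, B→P-γ 3, C→P-β 5, D→P-β 2
  routing cost 15, fixed 11 → total 26.
Compare {P-α, P-β}: routing cost 15 + fixed 13 = 28.
Compare {P-α, P-β, P-γ}: routing cost 11 + fixed 17 = 28.
Compare {P-β, P-δ}: routing cost 15 + fixed 14 = 29.
All other subsets cost ≥ 28. Minimum total cost: 26.

26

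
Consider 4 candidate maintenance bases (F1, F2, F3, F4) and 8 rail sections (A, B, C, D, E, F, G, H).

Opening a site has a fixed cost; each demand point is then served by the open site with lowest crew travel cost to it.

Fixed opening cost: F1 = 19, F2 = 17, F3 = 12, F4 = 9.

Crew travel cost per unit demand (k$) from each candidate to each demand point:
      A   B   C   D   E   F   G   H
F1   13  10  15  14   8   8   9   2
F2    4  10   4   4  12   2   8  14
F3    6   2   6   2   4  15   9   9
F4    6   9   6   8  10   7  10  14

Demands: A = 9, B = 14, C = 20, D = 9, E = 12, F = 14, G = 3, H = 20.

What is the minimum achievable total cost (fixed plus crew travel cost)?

Open {F1, F2, F3}: assign each demand point to its cheapest open site.
  A→F2 9×4=36, B→F3 14×2=28, C→F2 20×4=80, D→F3 9×2=18, E→F3 12×4=48, F→F2 14×2=28, G→F2 3×8=24, H→F1 20×2=40
  crew travel cost 302, fixed 48 → total 350.
Compare {F1, F2, F3, F4}: crew travel cost 302 + fixed 57 = 359.
Compare {F2, F3}: crew travel cost 442 + fixed 29 = 471.
Compare {F1, F3, F4}: crew travel cost 433 + fixed 40 = 473.
All other subsets cost ≥ 359. Minimum total cost: 350.

350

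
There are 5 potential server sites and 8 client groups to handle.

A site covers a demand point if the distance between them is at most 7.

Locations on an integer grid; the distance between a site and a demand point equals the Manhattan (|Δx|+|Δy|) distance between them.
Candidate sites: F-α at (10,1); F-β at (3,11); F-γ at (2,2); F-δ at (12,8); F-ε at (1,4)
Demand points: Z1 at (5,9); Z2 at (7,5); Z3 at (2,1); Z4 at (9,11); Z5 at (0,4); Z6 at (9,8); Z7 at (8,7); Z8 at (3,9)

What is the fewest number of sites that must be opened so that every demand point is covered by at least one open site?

Coverage sets (demand points within 7 of each site):
  F-α: {Z2}
  F-β: {Z1, Z4, Z8}
  F-γ: {Z3, Z5}
  F-δ: {Z4, Z6, Z7}
  F-ε: {Z2, Z3, Z5, Z8}
No 2 sites suffice: every size-2 union leaves at least one demand point uncovered.
But {F-β, F-δ, F-ε} covers everything, so the minimum is 3.

3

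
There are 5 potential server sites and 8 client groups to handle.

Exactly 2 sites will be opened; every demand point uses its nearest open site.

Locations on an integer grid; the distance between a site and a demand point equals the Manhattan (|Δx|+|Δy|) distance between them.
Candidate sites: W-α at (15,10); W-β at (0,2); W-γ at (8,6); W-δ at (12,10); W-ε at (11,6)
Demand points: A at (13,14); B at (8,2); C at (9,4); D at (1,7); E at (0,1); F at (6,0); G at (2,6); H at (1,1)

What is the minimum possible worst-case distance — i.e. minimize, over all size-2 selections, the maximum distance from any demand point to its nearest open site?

9

Open {W-β, W-δ}.
  Farthest demand point is C at distance 9 (to W-δ); all others are ≤ 9.
With {W-β, W-ε} the worst case is 10.
With {W-α, W-β} the worst case is 11.
No size-2 selection achieves below 9.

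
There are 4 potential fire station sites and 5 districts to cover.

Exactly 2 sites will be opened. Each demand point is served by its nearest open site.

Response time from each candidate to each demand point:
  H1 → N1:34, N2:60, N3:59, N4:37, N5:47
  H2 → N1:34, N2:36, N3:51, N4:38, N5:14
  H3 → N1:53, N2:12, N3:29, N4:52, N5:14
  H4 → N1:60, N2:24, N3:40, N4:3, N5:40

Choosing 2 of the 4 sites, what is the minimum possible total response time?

111

Open {H3, H4}.
  N1→H3 53, N2→H3 12, N3→H3 29, N4→H4 3, N5→H3 14  ⇒ total 111.
Compare {H2, H4}: total 115.
Compare {H1, H3}: total 126.
No size-2 selection does better; minimum is 111.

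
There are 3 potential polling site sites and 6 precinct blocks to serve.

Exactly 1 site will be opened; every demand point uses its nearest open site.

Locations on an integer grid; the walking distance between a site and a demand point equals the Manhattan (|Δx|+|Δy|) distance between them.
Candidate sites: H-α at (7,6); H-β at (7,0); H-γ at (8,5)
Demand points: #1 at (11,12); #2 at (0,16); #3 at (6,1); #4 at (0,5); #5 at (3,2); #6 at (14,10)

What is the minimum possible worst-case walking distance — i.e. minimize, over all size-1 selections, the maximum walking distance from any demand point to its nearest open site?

17

Open {H-α}.
  Farthest demand point is #2 at walking distance 17 (to H-α); all others are ≤ 17.
With {H-γ} the worst case is 19.
With {H-β} the worst case is 23.
No size-1 selection achieves below 17.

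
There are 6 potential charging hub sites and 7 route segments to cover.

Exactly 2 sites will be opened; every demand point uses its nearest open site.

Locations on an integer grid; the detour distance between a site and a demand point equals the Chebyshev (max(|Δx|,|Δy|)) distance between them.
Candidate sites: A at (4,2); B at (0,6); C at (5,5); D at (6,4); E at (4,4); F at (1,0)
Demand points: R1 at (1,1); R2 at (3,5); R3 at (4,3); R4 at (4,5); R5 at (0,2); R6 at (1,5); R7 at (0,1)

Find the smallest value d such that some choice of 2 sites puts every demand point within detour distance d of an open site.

Open {A, F}.
  Farthest demand point is R2 at detour distance 3 (to A); all others are ≤ 3.
With {E, F} the worst case is 3.
With {A, B} the worst case is 4.
No size-2 selection achieves below 3.

3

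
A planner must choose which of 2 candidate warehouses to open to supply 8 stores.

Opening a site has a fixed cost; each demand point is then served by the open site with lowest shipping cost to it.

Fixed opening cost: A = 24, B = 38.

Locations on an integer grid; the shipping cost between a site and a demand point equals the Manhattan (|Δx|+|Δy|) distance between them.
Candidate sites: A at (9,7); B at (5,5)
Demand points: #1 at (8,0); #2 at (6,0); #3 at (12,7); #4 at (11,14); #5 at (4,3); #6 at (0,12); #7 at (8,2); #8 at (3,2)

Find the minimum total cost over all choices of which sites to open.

94

Open {A}: assign each demand point to its cheapest open site.
  #1→A 8, #2→A 10, #3→A 3, #4→A 9, #5→A 9, #6→A 14, #7→A 6, #8→A 11
  shipping cost 70, fixed 24 → total 94.
Compare {B}: shipping cost 64 + fixed 38 = 102.
Compare {A, B}: shipping cost 52 + fixed 62 = 114.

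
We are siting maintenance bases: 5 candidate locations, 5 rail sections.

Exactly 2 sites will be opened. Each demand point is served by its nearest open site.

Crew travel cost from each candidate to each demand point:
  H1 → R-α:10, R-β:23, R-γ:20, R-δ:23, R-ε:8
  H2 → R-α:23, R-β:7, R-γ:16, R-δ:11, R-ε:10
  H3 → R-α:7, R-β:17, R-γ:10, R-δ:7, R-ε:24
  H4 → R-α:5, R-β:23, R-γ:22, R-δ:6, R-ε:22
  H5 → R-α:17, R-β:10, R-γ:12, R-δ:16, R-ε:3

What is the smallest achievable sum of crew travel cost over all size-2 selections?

36

Open {H4, H5}.
  R-α→H4 5, R-β→H5 10, R-γ→H5 12, R-δ→H4 6, R-ε→H5 3  ⇒ total 36.
Compare {H3, H5}: total 37.
Compare {H2, H3}: total 41.
No size-2 selection does better; minimum is 36.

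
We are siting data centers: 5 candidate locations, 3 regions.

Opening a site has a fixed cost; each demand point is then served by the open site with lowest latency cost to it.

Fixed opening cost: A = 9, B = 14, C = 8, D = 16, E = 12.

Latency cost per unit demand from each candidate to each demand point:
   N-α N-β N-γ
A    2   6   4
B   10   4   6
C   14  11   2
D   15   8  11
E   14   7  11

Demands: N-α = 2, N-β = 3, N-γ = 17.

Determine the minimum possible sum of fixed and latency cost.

73

Open {A, C}: assign each demand point to its cheapest open site.
  N-α→A 2×2=4, N-β→A 3×6=18, N-γ→C 17×2=34
  latency cost 56, fixed 17 → total 73.
Compare {A, B, C}: latency cost 50 + fixed 31 = 81.
Compare {A, C, E}: latency cost 56 + fixed 29 = 85.
Compare {B, C}: latency cost 66 + fixed 22 = 88.
All other subsets cost ≥ 81. Minimum total cost: 73.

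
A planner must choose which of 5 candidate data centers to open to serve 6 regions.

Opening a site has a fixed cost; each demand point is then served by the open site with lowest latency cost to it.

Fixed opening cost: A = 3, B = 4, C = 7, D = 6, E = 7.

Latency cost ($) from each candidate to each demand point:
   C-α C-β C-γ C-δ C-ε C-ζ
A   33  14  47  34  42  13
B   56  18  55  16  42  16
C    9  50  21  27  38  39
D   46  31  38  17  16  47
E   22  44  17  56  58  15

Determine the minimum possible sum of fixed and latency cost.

Open {A, C, D}: assign each demand point to its cheapest open site.
  C-α→C 9, C-β→A 14, C-γ→C 21, C-δ→D 17, C-ε→D 16, C-ζ→A 13
  latency cost 90, fixed 16 → total 106.
Compare {A, B, C, D}: latency cost 89 + fixed 20 = 109.
Compare {A, C, D, E}: latency cost 86 + fixed 23 = 109.
Compare {A, B, C, D, E}: latency cost 85 + fixed 27 = 112.
All other subsets cost ≥ 109. Minimum total cost: 106.

106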